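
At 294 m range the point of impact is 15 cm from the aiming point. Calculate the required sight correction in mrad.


1 mrad subtends 1 cm per 10 m of range, so adj = error_cm / (dist_m / 10) = 15 / (294/10) = 0.5102 mrad

0.5102 mrad


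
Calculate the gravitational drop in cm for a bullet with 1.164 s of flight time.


drop = 0.5*g*t^2 = 0.5*9.81*1.164^2 = 6.64576 m ≈ 664.6 cm

664.6 cm


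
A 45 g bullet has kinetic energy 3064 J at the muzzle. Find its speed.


v = sqrt(2*E/m) = sqrt(2*3064/0.045) = 369 m/s

369 m/s


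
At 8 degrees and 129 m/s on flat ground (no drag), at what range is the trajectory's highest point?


R = v0^2*sin(2*theta)/g = 129^2*sin(2*8°)/9.81 = 467.572 m
apex_dist = R/2 = 467.572/2 = 233.8 m

233.8 m


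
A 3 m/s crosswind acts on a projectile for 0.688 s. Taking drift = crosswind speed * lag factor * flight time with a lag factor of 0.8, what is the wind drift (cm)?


drift = v_wind * lag * t = 3 * 0.8 * 0.688 = 1.6512 m ≈ 165.1 cm

165.1 cm


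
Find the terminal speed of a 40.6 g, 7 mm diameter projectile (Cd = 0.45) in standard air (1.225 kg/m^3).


A = pi*(d/2)^2 = pi*(7/2000)^2 = 3.84845e-05 m^2
vt = sqrt(2mg/(Cd*rho*A)) = sqrt(2*0.0406*9.81/(0.45 * 1.225 * 3.84845e-05)) = 193.8 m/s

193.8 m/s


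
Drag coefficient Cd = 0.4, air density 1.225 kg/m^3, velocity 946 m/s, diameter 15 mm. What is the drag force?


A = pi*(d/2)^2 = pi*(15/2000)^2 = 1.76715e-04 m^2
Fd = 0.5*Cd*rho*A*v^2 = 0.5*0.4*1.225*1.76715e-04*946^2 = 38.75 N

38.75 N


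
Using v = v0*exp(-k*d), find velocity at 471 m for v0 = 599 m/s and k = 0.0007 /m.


v = v0*exp(-k*d) = 599*exp(-0.0007*471) = 430.8 m/s

430.8 m/s


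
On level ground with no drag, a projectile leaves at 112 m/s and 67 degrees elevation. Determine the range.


R = v0^2 * sin(2*theta) / g = 112^2 * sin(2*67°) / 9.81 = 919.8 m

919.8 m


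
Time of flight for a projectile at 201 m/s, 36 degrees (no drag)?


T = 2*v0*sin(theta)/g = 2*201*sin(36°)/9.81 = 24.09 s

24.09 s


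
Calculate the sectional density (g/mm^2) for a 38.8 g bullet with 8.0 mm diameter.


SD = m/d^2 = 38.8/8.0^2 = 0.6062 g/mm^2

0.6062 g/mm^2


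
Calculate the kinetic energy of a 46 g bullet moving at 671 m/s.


E = 0.5*m*v^2 = 0.5*0.046*671^2 = 10356 J

10356 J


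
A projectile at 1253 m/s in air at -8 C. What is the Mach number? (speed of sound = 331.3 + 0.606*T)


a = 331.3 + 0.606*(-8) = 326.452 m/s
M = v/a = 1253/326.452 = 3.838

3.838


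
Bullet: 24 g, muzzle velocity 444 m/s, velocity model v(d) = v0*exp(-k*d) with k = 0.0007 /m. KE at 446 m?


v = v0*exp(-k*d) = 444*exp(-0.0007*446) = 324.935 m/s
E = 0.5*m*v^2 = 0.5*0.024*324.935^2 = 1267 J

1267 J


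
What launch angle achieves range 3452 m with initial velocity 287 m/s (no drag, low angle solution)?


sin(2*theta) = R*g/v0^2 = 3452*9.81/287^2 = 0.411127, theta = arcsin(0.411127)/2 = 12.14°

12.14 degrees


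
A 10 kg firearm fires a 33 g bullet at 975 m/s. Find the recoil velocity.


v_recoil = m_p * v_p / m_gun = 0.033 * 975 / 10 = 3.218 m/s

3.218 m/s


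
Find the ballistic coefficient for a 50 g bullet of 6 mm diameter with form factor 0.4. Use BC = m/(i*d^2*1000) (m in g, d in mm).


BC = m/(i*d^2*1000) = 50/(0.4 * 6^2 * 1000) = 0.003472

0.003472


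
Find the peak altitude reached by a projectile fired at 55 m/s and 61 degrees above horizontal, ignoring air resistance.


H = (v0*sin(theta))^2 / (2g) = (55*sin(61°))^2 / (2*9.81) = 117.9 m

117.9 m


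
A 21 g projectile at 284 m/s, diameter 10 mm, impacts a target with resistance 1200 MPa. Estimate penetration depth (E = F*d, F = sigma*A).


A = pi*(d/2)^2 = pi*(10/2)^2 = 78.5398 mm^2
E = 0.5*m*v^2 = 0.5*0.021*284^2 = 846.888 J
depth = E/(sigma*A) = 846.888 J / (1200 MPa * 78.5398 mm^2) = 846.888/(1200 * 78.5398) m = 0.00898576 m ≈ 8.986 mm

8.986 mm


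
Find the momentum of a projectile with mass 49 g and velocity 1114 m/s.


p = m*v = 0.049*1114 = 54.59 kg·m/s

54.59 kg·m/s


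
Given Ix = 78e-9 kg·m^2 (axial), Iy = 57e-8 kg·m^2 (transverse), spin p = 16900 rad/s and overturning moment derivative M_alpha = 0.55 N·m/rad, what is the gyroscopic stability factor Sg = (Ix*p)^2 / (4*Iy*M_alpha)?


Sg = Ix^2 * p^2 / (4 * Iy * M_alpha) = (78e-9)^2 * 16900^2 / (4 * 57e-8 * 0.55) = 1.386

1.386


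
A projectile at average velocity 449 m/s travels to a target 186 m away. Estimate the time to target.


t = d/v = 186/449 = 0.4143 s

0.4143 s


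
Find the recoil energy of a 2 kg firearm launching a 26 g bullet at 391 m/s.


v_r = m_p*v_p/m_gun = 0.026*391/2 = 5.083 m/s, E_r = 0.5*m_gun*v_r^2 = 0.5*2*5.083^2 = 25.84 J

25.84 J


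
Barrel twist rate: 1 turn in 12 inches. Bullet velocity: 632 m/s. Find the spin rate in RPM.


twist_m = 12*0.0254 = 0.3048 m
spin = v/twist = 632/0.3048 = 2073.491 rev/s
RPM = spin*60 = 2073.491*60 ≈ 124409 RPM

124409 RPM


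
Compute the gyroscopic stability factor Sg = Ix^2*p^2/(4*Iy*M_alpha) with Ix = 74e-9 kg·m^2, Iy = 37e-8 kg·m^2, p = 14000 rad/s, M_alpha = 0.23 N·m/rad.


Sg = Ix^2 * p^2 / (4 * Iy * M_alpha) = (74e-9)^2 * 14000^2 / (4 * 37e-8 * 0.23) = 3.153

3.153


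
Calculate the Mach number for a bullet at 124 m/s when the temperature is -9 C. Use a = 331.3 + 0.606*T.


a = 331.3 + 0.606*(-9) = 325.846 m/s
M = v/a = 124/325.846 = 0.3805

0.3805


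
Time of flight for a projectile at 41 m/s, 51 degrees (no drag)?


T = 2*v0*sin(theta)/g = 2*41*sin(51°)/9.81 = 6.496 s

6.496 s


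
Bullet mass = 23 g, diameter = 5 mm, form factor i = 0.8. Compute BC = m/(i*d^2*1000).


BC = m/(i*d^2*1000) = 23/(0.8 * 5^2 * 1000) = 0.00115

0.00115


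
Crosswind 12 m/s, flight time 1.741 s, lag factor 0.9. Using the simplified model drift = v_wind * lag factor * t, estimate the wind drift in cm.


drift = v_wind * lag * t = 12 * 0.9 * 1.741 = 18.8028 m ≈ 1880 cm

1880 cm


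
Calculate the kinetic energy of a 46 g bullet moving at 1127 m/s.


E = 0.5*m*v^2 = 0.5*0.046*1127^2 = 29213 J

29213 J


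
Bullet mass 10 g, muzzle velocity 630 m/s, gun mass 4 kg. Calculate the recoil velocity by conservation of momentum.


v_recoil = m_p * v_p / m_gun = 0.01 * 630 / 4 = 1.575 m/s

1.575 m/s


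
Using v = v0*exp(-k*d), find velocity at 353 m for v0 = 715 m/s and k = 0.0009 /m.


v = v0*exp(-k*d) = 715*exp(-0.0009*353) = 520.4 m/s

520.4 m/s


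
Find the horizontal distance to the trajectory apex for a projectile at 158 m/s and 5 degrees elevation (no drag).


R = v0^2*sin(2*theta)/g = 158^2*sin(2*5°)/9.81 = 441.891 m
apex_dist = R/2 = 441.891/2 = 220.9 m

220.9 m


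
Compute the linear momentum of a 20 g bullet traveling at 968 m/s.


p = m*v = 0.02*968 = 19.36 kg·m/s

19.36 kg·m/s


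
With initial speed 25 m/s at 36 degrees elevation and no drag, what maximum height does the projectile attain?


H = (v0*sin(theta))^2 / (2g) = (25*sin(36°))^2 / (2*9.81) = 11.01 m

11.01 m


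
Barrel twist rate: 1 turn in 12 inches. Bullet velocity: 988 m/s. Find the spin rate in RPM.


twist_m = 12*0.0254 = 0.3048 m
spin = v/twist = 988/0.3048 = 3241.47 rev/s
RPM = spin*60 = 3241.47*60 ≈ 194488 RPM

194488 RPM


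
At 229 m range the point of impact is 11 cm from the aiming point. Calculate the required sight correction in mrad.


1 mrad subtends 1 cm per 10 m of range, so adj = error_cm / (dist_m / 10) = 11 / (229/10) = 0.4803 mrad

0.4803 mrad


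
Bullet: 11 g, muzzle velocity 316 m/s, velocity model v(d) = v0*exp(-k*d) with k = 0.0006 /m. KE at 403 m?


v = v0*exp(-k*d) = 316*exp(-0.0006*403) = 248.127 m/s
E = 0.5*m*v^2 = 0.5*0.011*248.127^2 = 338.6 J

338.6 J


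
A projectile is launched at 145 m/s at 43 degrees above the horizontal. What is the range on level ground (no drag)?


R = v0^2 * sin(2*theta) / g = 145^2 * sin(2*43°) / 9.81 = 2138 m

2138 m


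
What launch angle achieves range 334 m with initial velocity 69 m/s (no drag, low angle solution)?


sin(2*theta) = R*g/v0^2 = 334*9.81/69^2 = 0.688204, theta = arcsin(0.688204)/2 = 21.74°

21.74 degrees


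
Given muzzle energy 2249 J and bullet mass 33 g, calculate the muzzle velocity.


v = sqrt(2*E/m) = sqrt(2*2249/0.033) = 369.2 m/s

369.2 m/s


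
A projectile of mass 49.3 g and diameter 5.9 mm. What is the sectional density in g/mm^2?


SD = m/d^2 = 49.3/5.9^2 = 1.416 g/mm^2

1.416 g/mm^2


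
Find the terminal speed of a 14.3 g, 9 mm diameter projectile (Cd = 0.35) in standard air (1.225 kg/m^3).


A = pi*(d/2)^2 = pi*(9/2000)^2 = 6.36173e-05 m^2
vt = sqrt(2mg/(Cd*rho*A)) = sqrt(2*0.0143*9.81/(0.35 * 1.225 * 6.36173e-05)) = 101.4 m/s

101.4 m/s


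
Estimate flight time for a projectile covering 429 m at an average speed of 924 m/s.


t = d/v = 429/924 = 0.4643 s

0.4643 s


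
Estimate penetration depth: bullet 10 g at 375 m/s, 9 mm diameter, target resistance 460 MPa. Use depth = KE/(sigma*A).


A = pi*(d/2)^2 = pi*(9/2)^2 = 63.6173 mm^2
E = 0.5*m*v^2 = 0.5*0.01*375^2 = 703.125 J
depth = E/(sigma*A) = 703.125 J / (460 MPa * 63.6173 mm^2) = 703.125/(460 * 63.6173) m = 0.024027 m ≈ 24.03 mm

24.03 mm


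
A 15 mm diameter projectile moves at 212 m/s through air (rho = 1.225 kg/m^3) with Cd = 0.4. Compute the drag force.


A = pi*(d/2)^2 = pi*(15/2000)^2 = 1.76715e-04 m^2
Fd = 0.5*Cd*rho*A*v^2 = 0.5*0.4*1.225*1.76715e-04*212^2 = 1.946 N

1.946 N


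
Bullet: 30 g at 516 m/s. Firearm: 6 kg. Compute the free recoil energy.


v_r = m_p*v_p/m_gun = 0.03*516/6 = 2.58 m/s, E_r = 0.5*m_gun*v_r^2 = 0.5*6*2.58^2 = 19.97 J

19.97 J


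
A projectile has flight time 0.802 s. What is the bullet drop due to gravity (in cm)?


drop = 0.5*g*t^2 = 0.5*9.81*0.802^2 = 3.15492 m ≈ 315.5 cm

315.5 cm


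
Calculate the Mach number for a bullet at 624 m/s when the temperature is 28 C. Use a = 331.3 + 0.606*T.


a = 331.3 + 0.606*(28) = 348.268 m/s
M = v/a = 624/348.268 = 1.792

1.792


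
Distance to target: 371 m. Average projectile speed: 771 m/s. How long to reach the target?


t = d/v = 371/771 = 0.4812 s

0.4812 s


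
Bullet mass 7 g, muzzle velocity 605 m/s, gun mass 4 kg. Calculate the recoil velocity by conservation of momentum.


v_recoil = m_p * v_p / m_gun = 0.007 * 605 / 4 = 1.059 m/s

1.059 m/s


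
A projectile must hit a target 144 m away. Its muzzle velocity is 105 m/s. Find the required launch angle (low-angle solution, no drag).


sin(2*theta) = R*g/v0^2 = 144*9.81/105^2 = 0.128131, theta = arcsin(0.128131)/2 = 3.681°

3.681 degrees


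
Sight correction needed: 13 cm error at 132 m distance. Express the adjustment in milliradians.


1 mrad subtends 1 cm per 10 m of range, so adj = error_cm / (dist_m / 10) = 13 / (132/10) = 0.9848 mrad

0.9848 mrad


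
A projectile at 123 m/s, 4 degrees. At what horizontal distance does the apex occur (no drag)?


R = v0^2*sin(2*theta)/g = 123^2*sin(2*4°)/9.81 = 214.633 m
apex_dist = R/2 = 214.633/2 = 107.3 m

107.3 m


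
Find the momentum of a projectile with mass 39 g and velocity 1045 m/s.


p = m*v = 0.039*1045 = 40.76 kg·m/s

40.76 kg·m/s


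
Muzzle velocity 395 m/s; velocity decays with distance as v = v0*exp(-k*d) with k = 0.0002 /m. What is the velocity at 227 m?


v = v0*exp(-k*d) = 395*exp(-0.0002*227) = 377.5 m/s

377.5 m/s


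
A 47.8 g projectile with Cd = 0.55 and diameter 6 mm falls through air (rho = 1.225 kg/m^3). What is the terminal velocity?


A = pi*(d/2)^2 = pi*(6/2000)^2 = 2.82743e-05 m^2
vt = sqrt(2mg/(Cd*rho*A)) = sqrt(2*0.0478*9.81/(0.55 * 1.225 * 2.82743e-05)) = 221.9 m/s

221.9 m/s


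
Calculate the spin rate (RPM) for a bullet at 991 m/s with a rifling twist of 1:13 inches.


twist_m = 13*0.0254 = 0.3302 m
spin = v/twist = 991/0.3302 = 3001.211 rev/s
RPM = spin*60 = 3001.211*60 ≈ 180073 RPM

180073 RPM


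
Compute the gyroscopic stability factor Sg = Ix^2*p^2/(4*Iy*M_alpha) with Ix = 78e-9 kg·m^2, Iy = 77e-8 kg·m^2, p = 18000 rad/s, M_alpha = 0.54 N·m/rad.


Sg = Ix^2 * p^2 / (4 * Iy * M_alpha) = (78e-9)^2 * 18000^2 / (4 * 77e-8 * 0.54) = 1.185

1.185


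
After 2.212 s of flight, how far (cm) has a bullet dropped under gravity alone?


drop = 0.5*g*t^2 = 0.5*9.81*2.212^2 = 23.9999 m ≈ 2400 cm

2400 cm


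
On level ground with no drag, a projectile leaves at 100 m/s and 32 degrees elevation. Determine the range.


R = v0^2 * sin(2*theta) / g = 100^2 * sin(2*32°) / 9.81 = 916.2 m

916.2 m


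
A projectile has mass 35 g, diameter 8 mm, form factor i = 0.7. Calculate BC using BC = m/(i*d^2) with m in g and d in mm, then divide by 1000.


BC = m/(i*d^2*1000) = 35/(0.7 * 8^2 * 1000) = 0.0007813

0.0007813


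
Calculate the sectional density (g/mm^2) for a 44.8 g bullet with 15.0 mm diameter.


SD = m/d^2 = 44.8/15.0^2 = 0.1991 g/mm^2

0.1991 g/mm^2


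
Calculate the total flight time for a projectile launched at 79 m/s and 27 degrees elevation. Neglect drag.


T = 2*v0*sin(theta)/g = 2*79*sin(27°)/9.81 = 7.312 s

7.312 s


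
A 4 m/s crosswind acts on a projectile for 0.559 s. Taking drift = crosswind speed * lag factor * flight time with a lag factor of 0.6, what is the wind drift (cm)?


drift = v_wind * lag * t = 4 * 0.6 * 0.559 = 1.3416 m ≈ 134.2 cm

134.2 cm


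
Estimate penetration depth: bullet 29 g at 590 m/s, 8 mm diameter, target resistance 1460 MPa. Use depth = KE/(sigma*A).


A = pi*(d/2)^2 = pi*(8/2)^2 = 50.2655 mm^2
E = 0.5*m*v^2 = 0.5*0.029*590^2 = 5047.45 J
depth = E/(sigma*A) = 5047.45 J / (1460 MPa * 50.2655 mm^2) = 5047.45/(1460 * 50.2655) m = 0.068778 m ≈ 68.78 mm

68.78 mm


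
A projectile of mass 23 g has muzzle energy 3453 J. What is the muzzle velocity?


v = sqrt(2*E/m) = sqrt(2*3453/0.023) = 548 m/s

548 m/s


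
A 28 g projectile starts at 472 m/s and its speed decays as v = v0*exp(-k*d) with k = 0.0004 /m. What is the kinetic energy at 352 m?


v = v0*exp(-k*d) = 472*exp(-0.0004*352) = 410.009 m/s
E = 0.5*m*v^2 = 0.5*0.028*410.009^2 = 2354 J

2354 J


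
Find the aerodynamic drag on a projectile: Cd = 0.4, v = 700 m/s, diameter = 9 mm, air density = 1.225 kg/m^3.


A = pi*(d/2)^2 = pi*(9/2000)^2 = 6.36173e-05 m^2
Fd = 0.5*Cd*rho*A*v^2 = 0.5*0.4*1.225*6.36173e-05*700^2 = 7.637 N

7.637 N


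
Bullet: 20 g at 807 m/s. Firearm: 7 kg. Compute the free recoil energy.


v_r = m_p*v_p/m_gun = 0.02*807/7 = 2.30571 m/s, E_r = 0.5*m_gun*v_r^2 = 0.5*7*2.30571^2 = 18.61 J

18.61 J


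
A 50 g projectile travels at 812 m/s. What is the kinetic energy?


E = 0.5*m*v^2 = 0.5*0.05*812^2 = 16484 J

16484 J


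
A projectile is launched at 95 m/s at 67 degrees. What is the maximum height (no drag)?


H = (v0*sin(theta))^2 / (2g) = (95*sin(67°))^2 / (2*9.81) = 389.8 m

389.8 m


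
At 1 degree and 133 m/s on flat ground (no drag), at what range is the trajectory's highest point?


R = v0^2*sin(2*theta)/g = 133^2*sin(2*1°)/9.81 = 62.9294 m
apex_dist = R/2 = 62.9294/2 = 31.46 m

31.46 m


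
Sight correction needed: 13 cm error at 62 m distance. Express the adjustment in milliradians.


1 mrad subtends 1 cm per 10 m of range, so adj = error_cm / (dist_m / 10) = 13 / (62/10) = 2.097 mrad

2.097 mrad


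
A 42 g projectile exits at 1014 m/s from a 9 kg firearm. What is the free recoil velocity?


v_recoil = m_p * v_p / m_gun = 0.042 * 1014 / 9 = 4.732 m/s

4.732 m/s


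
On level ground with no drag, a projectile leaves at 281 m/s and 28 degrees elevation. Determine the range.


R = v0^2 * sin(2*theta) / g = 281^2 * sin(2*28°) / 9.81 = 6673 m

6673 m


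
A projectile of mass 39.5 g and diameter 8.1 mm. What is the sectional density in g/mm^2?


SD = m/d^2 = 39.5/8.1^2 = 0.602 g/mm^2

0.602 g/mm^2


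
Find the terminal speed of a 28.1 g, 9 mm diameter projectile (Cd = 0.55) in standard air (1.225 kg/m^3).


A = pi*(d/2)^2 = pi*(9/2000)^2 = 6.36173e-05 m^2
vt = sqrt(2mg/(Cd*rho*A)) = sqrt(2*0.0281*9.81/(0.55 * 1.225 * 6.36173e-05)) = 113.4 m/s

113.4 m/s


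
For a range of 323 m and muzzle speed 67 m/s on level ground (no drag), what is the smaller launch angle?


sin(2*theta) = R*g/v0^2 = 323*9.81/67^2 = 0.705865, theta = arcsin(0.705865)/2 = 22.45°

22.45 degrees


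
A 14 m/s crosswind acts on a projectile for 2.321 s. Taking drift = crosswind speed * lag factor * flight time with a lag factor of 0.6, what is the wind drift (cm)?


drift = v_wind * lag * t = 14 * 0.6 * 2.321 = 19.4964 m ≈ 1950 cm

1950 cm


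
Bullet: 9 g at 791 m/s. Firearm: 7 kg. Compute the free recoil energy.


v_r = m_p*v_p/m_gun = 0.009*791/7 = 1.017 m/s, E_r = 0.5*m_gun*v_r^2 = 0.5*7*1.017^2 = 3.62 J

3.62 J


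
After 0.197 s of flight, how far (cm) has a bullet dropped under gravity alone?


drop = 0.5*g*t^2 = 0.5*9.81*0.197^2 = 0.190358 m ≈ 19.04 cm

19.04 cm


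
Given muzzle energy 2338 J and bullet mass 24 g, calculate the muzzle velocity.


v = sqrt(2*E/m) = sqrt(2*2338/0.024) = 441.4 m/s

441.4 m/s


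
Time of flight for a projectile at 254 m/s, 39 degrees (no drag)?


T = 2*v0*sin(theta)/g = 2*254*sin(39°)/9.81 = 32.59 s

32.59 s


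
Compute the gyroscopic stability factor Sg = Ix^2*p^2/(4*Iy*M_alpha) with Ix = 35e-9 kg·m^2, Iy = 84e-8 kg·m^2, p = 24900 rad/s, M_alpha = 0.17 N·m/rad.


Sg = Ix^2 * p^2 / (4 * Iy * M_alpha) = (35e-9)^2 * 24900^2 / (4 * 84e-8 * 0.17) = 1.33

1.33


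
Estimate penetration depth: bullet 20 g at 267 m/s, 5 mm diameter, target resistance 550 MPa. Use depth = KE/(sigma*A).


A = pi*(d/2)^2 = pi*(5/2)^2 = 19.635 mm^2
E = 0.5*m*v^2 = 0.5*0.02*267^2 = 712.89 J
depth = E/(sigma*A) = 712.89 J / (550 MPa * 19.635 mm^2) = 712.89/(550 * 19.635) m = 0.0660131 m ≈ 66.01 mm

66.01 mm


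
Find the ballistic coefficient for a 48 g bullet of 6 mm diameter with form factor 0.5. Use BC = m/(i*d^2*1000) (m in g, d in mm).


BC = m/(i*d^2*1000) = 48/(0.5 * 6^2 * 1000) = 0.002667

0.002667


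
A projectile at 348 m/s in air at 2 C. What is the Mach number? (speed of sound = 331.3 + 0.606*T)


a = 331.3 + 0.606*(2) = 332.512 m/s
M = v/a = 348/332.512 = 1.047

1.047


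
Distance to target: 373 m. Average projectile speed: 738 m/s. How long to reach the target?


t = d/v = 373/738 = 0.5054 s

0.5054 s


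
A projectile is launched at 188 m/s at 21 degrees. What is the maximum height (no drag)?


H = (v0*sin(theta))^2 / (2g) = (188*sin(21°))^2 / (2*9.81) = 231.4 m

231.4 m


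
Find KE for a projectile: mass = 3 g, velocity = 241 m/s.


E = 0.5*m*v^2 = 0.5*0.003*241^2 = 87.12 J

87.12 J


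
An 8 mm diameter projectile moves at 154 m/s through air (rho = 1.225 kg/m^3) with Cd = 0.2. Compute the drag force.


A = pi*(d/2)^2 = pi*(8/2000)^2 = 5.02655e-05 m^2
Fd = 0.5*Cd*rho*A*v^2 = 0.5*0.2*1.225*5.02655e-05*154^2 = 0.146 N

0.146 N


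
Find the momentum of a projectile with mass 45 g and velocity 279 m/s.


p = m*v = 0.045*279 = 12.55 kg·m/s

12.55 kg·m/s


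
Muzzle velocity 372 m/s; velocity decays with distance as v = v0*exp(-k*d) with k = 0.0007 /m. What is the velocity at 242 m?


v = v0*exp(-k*d) = 372*exp(-0.0007*242) = 314 m/s

314 m/s


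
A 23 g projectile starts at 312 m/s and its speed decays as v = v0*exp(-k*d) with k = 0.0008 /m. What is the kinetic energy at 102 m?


v = v0*exp(-k*d) = 312*exp(-0.0008*102) = 287.552 m/s
E = 0.5*m*v^2 = 0.5*0.023*287.552^2 = 950.9 J

950.9 J


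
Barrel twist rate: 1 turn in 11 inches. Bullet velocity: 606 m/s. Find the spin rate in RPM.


twist_m = 11*0.0254 = 0.2794 m
spin = v/twist = 606/0.2794 = 2168.933 rev/s
RPM = spin*60 = 2168.933*60 ≈ 130136 RPM

130136 RPM


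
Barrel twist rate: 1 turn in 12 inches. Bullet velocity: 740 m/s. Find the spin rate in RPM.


twist_m = 12*0.0254 = 0.3048 m
spin = v/twist = 740/0.3048 = 2427.822 rev/s
RPM = spin*60 = 2427.822*60 ≈ 145669 RPM

145669 RPM


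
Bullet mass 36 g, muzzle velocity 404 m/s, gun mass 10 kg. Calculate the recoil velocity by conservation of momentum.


v_recoil = m_p * v_p / m_gun = 0.036 * 404 / 10 = 1.454 m/s

1.454 m/s


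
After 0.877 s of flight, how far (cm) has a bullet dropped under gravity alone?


drop = 0.5*g*t^2 = 0.5*9.81*0.877^2 = 3.77258 m ≈ 377.3 cm

377.3 cm


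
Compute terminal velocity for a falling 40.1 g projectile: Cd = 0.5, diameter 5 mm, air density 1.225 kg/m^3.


A = pi*(d/2)^2 = pi*(5/2000)^2 = 1.96350e-05 m^2
vt = sqrt(2mg/(Cd*rho*A)) = sqrt(2*0.0401*9.81/(0.5 * 1.225 * 1.96350e-05)) = 255.8 m/s

255.8 m/s


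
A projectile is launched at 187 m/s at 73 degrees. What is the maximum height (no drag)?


H = (v0*sin(theta))^2 / (2g) = (187*sin(73°))^2 / (2*9.81) = 1630 m

1630 m


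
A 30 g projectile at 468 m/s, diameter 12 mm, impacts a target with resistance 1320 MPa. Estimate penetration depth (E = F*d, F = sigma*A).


A = pi*(d/2)^2 = pi*(12/2)^2 = 113.097 mm^2
E = 0.5*m*v^2 = 0.5*0.03*468^2 = 3285.36 J
depth = E/(sigma*A) = 3285.36 J / (1320 MPa * 113.097 mm^2) = 3285.36/(1320 * 113.097) m = 0.0220068 m ≈ 22.01 mm

22.01 mm


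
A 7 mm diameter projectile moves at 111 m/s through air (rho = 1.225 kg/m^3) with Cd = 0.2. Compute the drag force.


A = pi*(d/2)^2 = pi*(7/2000)^2 = 3.84845e-05 m^2
Fd = 0.5*Cd*rho*A*v^2 = 0.5*0.2*1.225*3.84845e-05*111^2 = 0.05809 N

0.05809 N


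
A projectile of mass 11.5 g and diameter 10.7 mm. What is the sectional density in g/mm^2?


SD = m/d^2 = 11.5/10.7^2 = 0.1004 g/mm^2

0.1004 g/mm^2


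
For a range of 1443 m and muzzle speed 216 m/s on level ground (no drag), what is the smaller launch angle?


sin(2*theta) = R*g/v0^2 = 1443*9.81/216^2 = 0.303409, theta = arcsin(0.303409)/2 = 8.831°

8.831 degrees


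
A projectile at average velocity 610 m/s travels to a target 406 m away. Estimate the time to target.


t = d/v = 406/610 = 0.6656 s

0.6656 s


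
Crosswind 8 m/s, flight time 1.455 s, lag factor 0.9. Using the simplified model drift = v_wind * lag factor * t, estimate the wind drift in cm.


drift = v_wind * lag * t = 8 * 0.9 * 1.455 = 10.476 m ≈ 1048 cm

1048 cm


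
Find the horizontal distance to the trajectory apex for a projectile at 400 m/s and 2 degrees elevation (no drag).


R = v0^2*sin(2*theta)/g = 400^2*sin(2*2°)/9.81 = 1137.72 m
apex_dist = R/2 = 1137.72/2 = 568.9 m

568.9 m


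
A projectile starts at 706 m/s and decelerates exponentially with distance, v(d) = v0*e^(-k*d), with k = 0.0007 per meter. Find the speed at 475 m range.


v = v0*exp(-k*d) = 706*exp(-0.0007*475) = 506.3 m/s

506.3 m/s


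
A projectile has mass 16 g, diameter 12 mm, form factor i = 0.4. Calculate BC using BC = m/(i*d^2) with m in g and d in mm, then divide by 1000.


BC = m/(i*d^2*1000) = 16/(0.4 * 12^2 * 1000) = 0.0002778

0.0002778


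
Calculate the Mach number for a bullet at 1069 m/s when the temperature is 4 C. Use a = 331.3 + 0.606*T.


a = 331.3 + 0.606*(4) = 333.724 m/s
M = v/a = 1069/333.724 = 3.203

3.203


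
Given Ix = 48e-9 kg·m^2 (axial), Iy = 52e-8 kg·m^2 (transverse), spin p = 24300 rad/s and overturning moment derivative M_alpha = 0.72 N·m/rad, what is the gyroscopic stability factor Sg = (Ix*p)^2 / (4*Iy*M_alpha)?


Sg = Ix^2 * p^2 / (4 * Iy * M_alpha) = (48e-9)^2 * 24300^2 / (4 * 52e-8 * 0.72) = 0.9084

0.9084


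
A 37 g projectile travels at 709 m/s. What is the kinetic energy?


E = 0.5*m*v^2 = 0.5*0.037*709^2 = 9300 J

9300 J


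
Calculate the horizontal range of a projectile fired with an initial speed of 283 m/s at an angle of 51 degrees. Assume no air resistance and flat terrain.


R = v0^2 * sin(2*theta) / g = 283^2 * sin(2*51°) / 9.81 = 7986 m

7986 m


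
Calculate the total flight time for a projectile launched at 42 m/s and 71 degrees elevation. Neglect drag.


T = 2*v0*sin(theta)/g = 2*42*sin(71°)/9.81 = 8.096 s

8.096 s


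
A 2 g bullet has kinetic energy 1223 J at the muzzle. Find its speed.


v = sqrt(2*E/m) = sqrt(2*1223/0.002) = 1106 m/s

1106 m/s


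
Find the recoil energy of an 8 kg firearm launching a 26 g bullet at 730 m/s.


v_r = m_p*v_p/m_gun = 0.026*730/8 = 2.3725 m/s, E_r = 0.5*m_gun*v_r^2 = 0.5*8*2.3725^2 = 22.52 J

22.52 J


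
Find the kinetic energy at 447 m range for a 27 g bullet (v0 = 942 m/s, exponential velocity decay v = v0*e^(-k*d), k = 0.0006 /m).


v = v0*exp(-k*d) = 942*exp(-0.0006*447) = 720.399 m/s
E = 0.5*m*v^2 = 0.5*0.027*720.399^2 = 7006 J

7006 J


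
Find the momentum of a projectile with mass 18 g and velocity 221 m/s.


p = m*v = 0.018*221 = 3.978 kg·m/s

3.978 kg·m/s


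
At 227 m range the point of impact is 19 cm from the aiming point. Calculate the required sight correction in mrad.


1 mrad subtends 1 cm per 10 m of range, so adj = error_cm / (dist_m / 10) = 19 / (227/10) = 0.837 mrad

0.837 mrad


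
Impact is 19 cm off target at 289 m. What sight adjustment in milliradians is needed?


1 mrad subtends 1 cm per 10 m of range, so adj = error_cm / (dist_m / 10) = 19 / (289/10) = 0.6574 mrad

0.6574 mrad


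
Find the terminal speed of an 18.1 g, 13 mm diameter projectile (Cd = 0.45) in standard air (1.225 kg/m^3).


A = pi*(d/2)^2 = pi*(13/2000)^2 = 1.32732e-04 m^2
vt = sqrt(2mg/(Cd*rho*A)) = sqrt(2*0.0181*9.81/(0.45 * 1.225 * 1.32732e-04)) = 69.67 m/s

69.67 m/s


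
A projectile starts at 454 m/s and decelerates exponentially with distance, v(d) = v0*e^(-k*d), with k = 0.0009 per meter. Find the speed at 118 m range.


v = v0*exp(-k*d) = 454*exp(-0.0009*118) = 408.3 m/s

408.3 m/s


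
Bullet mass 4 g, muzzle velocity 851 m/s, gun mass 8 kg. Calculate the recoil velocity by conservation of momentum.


v_recoil = m_p * v_p / m_gun = 0.004 * 851 / 8 = 0.4255 m/s

0.4255 m/s


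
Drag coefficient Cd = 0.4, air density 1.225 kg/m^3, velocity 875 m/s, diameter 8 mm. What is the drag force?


A = pi*(d/2)^2 = pi*(8/2000)^2 = 5.02655e-05 m^2
Fd = 0.5*Cd*rho*A*v^2 = 0.5*0.4*1.225*5.02655e-05*875^2 = 9.429 N

9.429 N


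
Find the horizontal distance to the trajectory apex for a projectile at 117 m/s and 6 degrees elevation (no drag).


R = v0^2*sin(2*theta)/g = 117^2*sin(2*6°)/9.81 = 290.123 m
apex_dist = R/2 = 290.123/2 = 145.1 m

145.1 m


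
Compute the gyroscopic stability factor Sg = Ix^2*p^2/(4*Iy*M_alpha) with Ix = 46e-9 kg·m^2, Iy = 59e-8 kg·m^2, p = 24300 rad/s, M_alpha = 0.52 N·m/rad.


Sg = Ix^2 * p^2 / (4 * Iy * M_alpha) = (46e-9)^2 * 24300^2 / (4 * 59e-8 * 0.52) = 1.018

1.018


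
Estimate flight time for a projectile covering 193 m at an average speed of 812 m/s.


t = d/v = 193/812 = 0.2377 s

0.2377 s


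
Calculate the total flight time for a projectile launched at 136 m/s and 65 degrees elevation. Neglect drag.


T = 2*v0*sin(theta)/g = 2*136*sin(65°)/9.81 = 25.13 s

25.13 s


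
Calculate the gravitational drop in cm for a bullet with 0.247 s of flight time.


drop = 0.5*g*t^2 = 0.5*9.81*0.247^2 = 0.299249 m ≈ 29.92 cm

29.92 cm


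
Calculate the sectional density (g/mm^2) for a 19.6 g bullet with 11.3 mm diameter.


SD = m/d^2 = 19.6/11.3^2 = 0.1535 g/mm^2

0.1535 g/mm^2


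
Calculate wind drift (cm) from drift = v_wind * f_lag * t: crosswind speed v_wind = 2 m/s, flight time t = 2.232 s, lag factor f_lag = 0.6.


drift = v_wind * lag * t = 2 * 0.6 * 2.232 = 2.6784 m ≈ 267.8 cm

267.8 cm


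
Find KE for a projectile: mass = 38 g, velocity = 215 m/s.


E = 0.5*m*v^2 = 0.5*0.038*215^2 = 878.3 J

878.3 J


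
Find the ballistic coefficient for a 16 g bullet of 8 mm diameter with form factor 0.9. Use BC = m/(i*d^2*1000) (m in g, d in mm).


BC = m/(i*d^2*1000) = 16/(0.9 * 8^2 * 1000) = 0.0002778

0.0002778


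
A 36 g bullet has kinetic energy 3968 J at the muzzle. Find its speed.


v = sqrt(2*E/m) = sqrt(2*3968/0.036) = 469.5 m/s

469.5 m/s


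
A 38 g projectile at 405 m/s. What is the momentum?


p = m*v = 0.038*405 = 15.39 kg·m/s

15.39 kg·m/s


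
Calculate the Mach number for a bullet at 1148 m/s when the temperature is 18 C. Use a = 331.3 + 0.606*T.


a = 331.3 + 0.606*(18) = 342.208 m/s
M = v/a = 1148/342.208 = 3.355

3.355


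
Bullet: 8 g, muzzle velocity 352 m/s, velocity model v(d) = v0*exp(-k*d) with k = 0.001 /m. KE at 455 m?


v = v0*exp(-k*d) = 352*exp(-0.001*455) = 223.326 m/s
E = 0.5*m*v^2 = 0.5*0.008*223.326^2 = 199.5 J

199.5 J


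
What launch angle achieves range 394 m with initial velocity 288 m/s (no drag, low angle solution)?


sin(2*theta) = R*g/v0^2 = 394*9.81/288^2 = 0.0465994, theta = arcsin(0.0465994)/2 = 1.335°

1.335 degrees


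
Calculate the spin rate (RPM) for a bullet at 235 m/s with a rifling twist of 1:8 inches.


twist_m = 8*0.0254 = 0.2032 m
spin = v/twist = 235/0.2032 = 1156.496 rev/s
RPM = spin*60 = 1156.496*60 ≈ 69390 RPM

69390 RPM


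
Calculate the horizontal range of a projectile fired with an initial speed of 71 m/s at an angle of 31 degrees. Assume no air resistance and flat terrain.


R = v0^2 * sin(2*theta) / g = 71^2 * sin(2*31°) / 9.81 = 453.7 m

453.7 m


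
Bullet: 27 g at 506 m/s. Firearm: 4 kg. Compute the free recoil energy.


v_r = m_p*v_p/m_gun = 0.027*506/4 = 3.4155 m/s, E_r = 0.5*m_gun*v_r^2 = 0.5*4*3.4155^2 = 23.33 J

23.33 J


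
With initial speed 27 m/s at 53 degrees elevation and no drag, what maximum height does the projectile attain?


H = (v0*sin(theta))^2 / (2g) = (27*sin(53°))^2 / (2*9.81) = 23.7 m

23.7 m


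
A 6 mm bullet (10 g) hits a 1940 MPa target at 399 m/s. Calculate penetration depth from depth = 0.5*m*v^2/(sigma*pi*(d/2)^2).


A = pi*(d/2)^2 = pi*(6/2)^2 = 28.2743 mm^2
E = 0.5*m*v^2 = 0.5*0.01*399^2 = 796.005 J
depth = E/(sigma*A) = 796.005 J / (1940 MPa * 28.2743 mm^2) = 796.005/(1940 * 28.2743) m = 0.0145118 m ≈ 14.51 mm

14.51 mm


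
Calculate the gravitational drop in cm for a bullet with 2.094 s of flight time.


drop = 0.5*g*t^2 = 0.5*9.81*2.094^2 = 21.5076 m ≈ 2151 cm

2151 cm


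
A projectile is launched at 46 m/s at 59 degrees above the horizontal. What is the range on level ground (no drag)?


R = v0^2 * sin(2*theta) / g = 46^2 * sin(2*59°) / 9.81 = 190.5 m

190.5 m


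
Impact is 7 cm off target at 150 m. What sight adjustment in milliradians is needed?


1 mrad subtends 1 cm per 10 m of range, so adj = error_cm / (dist_m / 10) = 7 / (150/10) = 0.4667 mrad

0.4667 mrad


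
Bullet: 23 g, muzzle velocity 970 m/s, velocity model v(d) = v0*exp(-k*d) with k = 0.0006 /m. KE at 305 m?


v = v0*exp(-k*d) = 970*exp(-0.0006*305) = 807.785 m/s
E = 0.5*m*v^2 = 0.5*0.023*807.785^2 = 7504 J

7504 J


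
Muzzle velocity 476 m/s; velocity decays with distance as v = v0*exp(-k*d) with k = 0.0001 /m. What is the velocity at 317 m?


v = v0*exp(-k*d) = 476*exp(-0.0001*317) = 461.1 m/s

461.1 m/s


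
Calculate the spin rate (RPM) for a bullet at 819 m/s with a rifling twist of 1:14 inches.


twist_m = 14*0.0254 = 0.3556 m
spin = v/twist = 819/0.3556 = 2303.15 rev/s
RPM = spin*60 = 2303.15*60 ≈ 138189 RPM

138189 RPM


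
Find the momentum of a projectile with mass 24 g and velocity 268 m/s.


p = m*v = 0.024*268 = 6.432 kg·m/s

6.432 kg·m/s


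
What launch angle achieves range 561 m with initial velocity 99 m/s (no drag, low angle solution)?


sin(2*theta) = R*g/v0^2 = 561*9.81/99^2 = 0.561515, theta = arcsin(0.561515)/2 = 17.08°

17.08 degrees


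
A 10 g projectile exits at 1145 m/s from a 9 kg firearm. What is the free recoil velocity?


v_recoil = m_p * v_p / m_gun = 0.01 * 1145 / 9 = 1.272 m/s

1.272 m/s


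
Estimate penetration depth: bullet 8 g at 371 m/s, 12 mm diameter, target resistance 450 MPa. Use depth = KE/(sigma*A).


A = pi*(d/2)^2 = pi*(12/2)^2 = 113.097 mm^2
E = 0.5*m*v^2 = 0.5*0.008*371^2 = 550.564 J
depth = E/(sigma*A) = 550.564 J / (450 MPa * 113.097 mm^2) = 550.564/(450 * 113.097) m = 0.0108179 m ≈ 10.82 mm

10.82 mm


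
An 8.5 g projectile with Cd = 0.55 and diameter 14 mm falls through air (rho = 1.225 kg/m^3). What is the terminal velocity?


A = pi*(d/2)^2 = pi*(14/2000)^2 = 1.53938e-04 m^2
vt = sqrt(2mg/(Cd*rho*A)) = sqrt(2*0.0085*9.81/(0.55 * 1.225 * 1.53938e-04)) = 40.1 m/s

40.1 m/s


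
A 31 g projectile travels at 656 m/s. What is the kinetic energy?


E = 0.5*m*v^2 = 0.5*0.031*656^2 = 6670 J

6670 J


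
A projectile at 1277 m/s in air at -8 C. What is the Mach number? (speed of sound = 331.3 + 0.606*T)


a = 331.3 + 0.606*(-8) = 326.452 m/s
M = v/a = 1277/326.452 = 3.912

3.912


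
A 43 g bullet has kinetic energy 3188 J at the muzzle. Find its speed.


v = sqrt(2*E/m) = sqrt(2*3188/0.043) = 385.1 m/s

385.1 m/s


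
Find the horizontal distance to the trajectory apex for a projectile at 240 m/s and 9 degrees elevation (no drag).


R = v0^2*sin(2*theta)/g = 240^2*sin(2*9°)/9.81 = 1814.41 m
apex_dist = R/2 = 1814.41/2 = 907.2 m

907.2 m


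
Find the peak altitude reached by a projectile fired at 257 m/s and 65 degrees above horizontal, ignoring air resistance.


H = (v0*sin(theta))^2 / (2g) = (257*sin(65°))^2 / (2*9.81) = 2765 m

2765 m


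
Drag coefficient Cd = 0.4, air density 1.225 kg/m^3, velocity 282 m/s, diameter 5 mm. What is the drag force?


A = pi*(d/2)^2 = pi*(5/2000)^2 = 1.96350e-05 m^2
Fd = 0.5*Cd*rho*A*v^2 = 0.5*0.4*1.225*1.96350e-05*282^2 = 0.3826 N

0.3826 N


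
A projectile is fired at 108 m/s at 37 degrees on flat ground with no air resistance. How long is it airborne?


T = 2*v0*sin(theta)/g = 2*108*sin(37°)/9.81 = 13.25 s

13.25 s


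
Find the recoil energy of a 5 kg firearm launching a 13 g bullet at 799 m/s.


v_r = m_p*v_p/m_gun = 0.013*799/5 = 2.0774 m/s, E_r = 0.5*m_gun*v_r^2 = 0.5*5*2.0774^2 = 10.79 J

10.79 J


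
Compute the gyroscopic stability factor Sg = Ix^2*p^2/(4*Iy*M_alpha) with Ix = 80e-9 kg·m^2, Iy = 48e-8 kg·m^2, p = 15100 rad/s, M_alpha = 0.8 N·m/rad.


Sg = Ix^2 * p^2 / (4 * Iy * M_alpha) = (80e-9)^2 * 15100^2 / (4 * 48e-8 * 0.8) = 0.95

0.95


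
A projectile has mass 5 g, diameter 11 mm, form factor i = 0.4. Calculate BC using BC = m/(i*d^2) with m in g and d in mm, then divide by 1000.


BC = m/(i*d^2*1000) = 5/(0.4 * 11^2 * 1000) = 0.0001033

0.0001033


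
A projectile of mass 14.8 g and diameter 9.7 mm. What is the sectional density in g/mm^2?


SD = m/d^2 = 14.8/9.7^2 = 0.1573 g/mm^2

0.1573 g/mm^2


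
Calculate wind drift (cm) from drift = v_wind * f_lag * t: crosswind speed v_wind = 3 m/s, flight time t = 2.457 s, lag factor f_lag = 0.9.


drift = v_wind * lag * t = 3 * 0.9 * 2.457 = 6.6339 m ≈ 663.4 cm

663.4 cm


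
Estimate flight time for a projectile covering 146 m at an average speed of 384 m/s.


t = d/v = 146/384 = 0.3802 s

0.3802 s


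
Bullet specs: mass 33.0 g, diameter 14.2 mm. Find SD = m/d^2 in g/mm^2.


SD = m/d^2 = 33.0/14.2^2 = 0.1637 g/mm^2

0.1637 g/mm^2


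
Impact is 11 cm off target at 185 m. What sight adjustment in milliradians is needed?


1 mrad subtends 1 cm per 10 m of range, so adj = error_cm / (dist_m / 10) = 11 / (185/10) = 0.5946 mrad

0.5946 mrad


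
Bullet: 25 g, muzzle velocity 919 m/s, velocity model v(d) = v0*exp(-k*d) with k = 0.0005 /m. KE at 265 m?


v = v0*exp(-k*d) = 919*exp(-0.0005*265) = 804.955 m/s
E = 0.5*m*v^2 = 0.5*0.025*804.955^2 = 8099 J

8099 J


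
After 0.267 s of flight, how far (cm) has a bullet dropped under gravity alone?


drop = 0.5*g*t^2 = 0.5*9.81*0.267^2 = 0.349673 m ≈ 34.97 cm

34.97 cm


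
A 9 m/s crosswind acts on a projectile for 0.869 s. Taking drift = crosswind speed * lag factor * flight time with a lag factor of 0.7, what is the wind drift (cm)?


drift = v_wind * lag * t = 9 * 0.7 * 0.869 = 5.4747 m ≈ 547.5 cm

547.5 cm


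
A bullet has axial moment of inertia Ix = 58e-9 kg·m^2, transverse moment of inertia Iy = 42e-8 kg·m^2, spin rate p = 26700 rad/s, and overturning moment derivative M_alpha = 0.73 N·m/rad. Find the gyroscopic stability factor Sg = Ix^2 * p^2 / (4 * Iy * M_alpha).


Sg = Ix^2 * p^2 / (4 * Iy * M_alpha) = (58e-9)^2 * 26700^2 / (4 * 42e-8 * 0.73) = 1.955

1.955


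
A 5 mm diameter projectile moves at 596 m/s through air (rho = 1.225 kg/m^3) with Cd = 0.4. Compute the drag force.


A = pi*(d/2)^2 = pi*(5/2000)^2 = 1.96350e-05 m^2
Fd = 0.5*Cd*rho*A*v^2 = 0.5*0.4*1.225*1.96350e-05*596^2 = 1.709 N

1.709 N


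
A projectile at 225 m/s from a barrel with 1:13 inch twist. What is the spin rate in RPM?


twist_m = 13*0.0254 = 0.3302 m
spin = v/twist = 225/0.3302 = 681.4052 rev/s
RPM = spin*60 = 681.4052*60 ≈ 40884 RPM

40884 RPM


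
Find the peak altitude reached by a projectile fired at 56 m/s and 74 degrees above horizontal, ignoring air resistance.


H = (v0*sin(theta))^2 / (2g) = (56*sin(74°))^2 / (2*9.81) = 147.7 m

147.7 m


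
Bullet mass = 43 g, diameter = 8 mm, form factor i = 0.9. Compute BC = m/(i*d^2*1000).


BC = m/(i*d^2*1000) = 43/(0.9 * 8^2 * 1000) = 0.0007465

0.0007465


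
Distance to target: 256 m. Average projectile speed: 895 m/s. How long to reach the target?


t = d/v = 256/895 = 0.286 s

0.286 s


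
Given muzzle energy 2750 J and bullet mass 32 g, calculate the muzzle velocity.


v = sqrt(2*E/m) = sqrt(2*2750/0.032) = 414.6 m/s

414.6 m/s


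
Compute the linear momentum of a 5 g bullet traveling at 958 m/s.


p = m*v = 0.005*958 = 4.79 kg·m/s

4.79 kg·m/s


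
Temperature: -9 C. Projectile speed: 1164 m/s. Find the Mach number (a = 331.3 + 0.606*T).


a = 331.3 + 0.606*(-9) = 325.846 m/s
M = v/a = 1164/325.846 = 3.572

3.572


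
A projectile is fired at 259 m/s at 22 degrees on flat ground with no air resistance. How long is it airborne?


T = 2*v0*sin(theta)/g = 2*259*sin(22°)/9.81 = 19.78 s

19.78 s


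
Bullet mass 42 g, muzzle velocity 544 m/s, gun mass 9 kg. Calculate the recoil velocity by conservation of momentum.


v_recoil = m_p * v_p / m_gun = 0.042 * 544 / 9 = 2.539 m/s

2.539 m/s


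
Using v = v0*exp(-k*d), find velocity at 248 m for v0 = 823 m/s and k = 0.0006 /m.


v = v0*exp(-k*d) = 823*exp(-0.0006*248) = 709.2 m/s

709.2 m/s


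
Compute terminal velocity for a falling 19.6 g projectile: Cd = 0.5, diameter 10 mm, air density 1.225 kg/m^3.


A = pi*(d/2)^2 = pi*(10/2000)^2 = 7.85398e-05 m^2
vt = sqrt(2mg/(Cd*rho*A)) = sqrt(2*0.0196*9.81/(0.5 * 1.225 * 7.85398e-05)) = 89.41 m/s

89.41 m/s


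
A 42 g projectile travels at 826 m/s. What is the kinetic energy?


E = 0.5*m*v^2 = 0.5*0.042*826^2 = 14328 J

14328 J


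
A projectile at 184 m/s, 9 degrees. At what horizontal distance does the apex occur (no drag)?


R = v0^2*sin(2*theta)/g = 184^2*sin(2*9°)/9.81 = 1066.47 m
apex_dist = R/2 = 1066.47/2 = 533.2 m

533.2 m


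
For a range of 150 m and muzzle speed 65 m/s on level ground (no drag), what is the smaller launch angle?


sin(2*theta) = R*g/v0^2 = 150*9.81/65^2 = 0.348284, theta = arcsin(0.348284)/2 = 10.19°

10.19 degrees


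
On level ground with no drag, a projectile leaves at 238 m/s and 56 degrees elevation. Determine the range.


R = v0^2 * sin(2*theta) / g = 238^2 * sin(2*56°) / 9.81 = 5354 m

5354 m


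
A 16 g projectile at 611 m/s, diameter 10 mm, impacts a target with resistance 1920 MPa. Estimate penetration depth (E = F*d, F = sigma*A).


A = pi*(d/2)^2 = pi*(10/2)^2 = 78.5398 mm^2
E = 0.5*m*v^2 = 0.5*0.016*611^2 = 2986.57 J
depth = E/(sigma*A) = 2986.57 J / (1920 MPa * 78.5398 mm^2) = 2986.57/(1920 * 78.5398) m = 0.0198053 m ≈ 19.81 mm

19.81 mm
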